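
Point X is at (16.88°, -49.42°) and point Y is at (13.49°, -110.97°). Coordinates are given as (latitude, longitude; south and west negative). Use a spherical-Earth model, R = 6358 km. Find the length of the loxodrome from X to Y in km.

Δψ = ln[tan(π/4+φ₂/2)/tan(π/4+φ₁/2)] = -0.0613;  Δφ = -0.0592 rad,  Δλ = -1.0743 rad
q = Δφ/Δψ = 0.9649
d = R·√(Δφ² + q²Δλ²) = 6358·1.03826 = 6601 km

6601 km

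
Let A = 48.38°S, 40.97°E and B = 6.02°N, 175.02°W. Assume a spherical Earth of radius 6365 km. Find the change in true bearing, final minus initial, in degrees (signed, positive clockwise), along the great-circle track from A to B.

Initial bearing θ₁ = atan2(sin Δλ cos φ₂, cos φ₁ sin φ₂ − sin φ₁ cos φ₂ cos Δλ) = 132.31°
Final bearing θ₂ = (initial bearing from the destination back to the start) + 180° = 29.60°
Δθ = θ₂ − θ₁ = -102.7°

-102.7°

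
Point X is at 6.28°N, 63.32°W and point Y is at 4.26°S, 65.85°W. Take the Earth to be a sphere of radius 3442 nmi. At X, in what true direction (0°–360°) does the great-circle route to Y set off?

N = sin Δλ·cos φ₂ = -0.0440;  D = cos φ₁ sin φ₂ − sin φ₁ cos φ₂ cos Δλ = -0.1828
initial course = atan2(N, D) = 193.54°

193.5°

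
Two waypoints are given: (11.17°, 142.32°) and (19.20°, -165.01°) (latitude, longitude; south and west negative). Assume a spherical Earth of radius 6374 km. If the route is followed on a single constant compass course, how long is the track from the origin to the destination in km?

Δψ = ln[tan(π/4+φ₂/2)/tan(π/4+φ₁/2)] = +0.1454;  Δφ = +0.1401 rad,  Δλ = +0.9193 rad
q = Δφ/Δψ = 0.9642
d = R·√(Δφ² + q²Δλ²) = 6374·0.89735 = 5720 km

5720 km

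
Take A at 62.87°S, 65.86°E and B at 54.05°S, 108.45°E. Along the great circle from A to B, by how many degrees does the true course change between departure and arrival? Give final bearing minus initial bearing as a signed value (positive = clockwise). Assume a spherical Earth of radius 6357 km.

At departure: θ₁ = atan2(sin Δλ cos φ₂, cos φ₁ sin φ₂ − sin φ₁ cos φ₂ cos Δλ) = 87.76°
At arrival: θ₂ = atan2(sin Δλ cos φ₁, −cos φ₂ sin φ₁ + sin φ₂ cos φ₁ cos Δλ) = 50.91°
Δθ = θ₂ − θ₁ = -36.9°

-36.9°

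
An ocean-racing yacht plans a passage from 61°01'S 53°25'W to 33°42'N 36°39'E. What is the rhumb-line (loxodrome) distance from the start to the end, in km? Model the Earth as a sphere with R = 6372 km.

13454 km

Δψ = ln[tan(π/4+φ₂/2)/tan(π/4+φ₁/2)] = +1.9784;  Δφ = +1.6531 rad,  Δλ = +1.5720 rad
q = Δφ/Δψ = 0.8356
d = R·√(Δφ² + q²Δλ²) = 6372·2.11144 = 13454 km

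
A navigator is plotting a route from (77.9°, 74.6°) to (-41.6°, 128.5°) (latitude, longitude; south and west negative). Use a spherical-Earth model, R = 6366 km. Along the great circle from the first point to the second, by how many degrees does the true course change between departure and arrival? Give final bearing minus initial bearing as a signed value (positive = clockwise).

Initial bearing θ₁ = atan2(sin Δλ cos φ₂, cos φ₁ sin φ₂ − sin φ₁ cos φ₂ cos Δλ) = 133.33°
Final bearing θ₂ = (initial bearing from the destination back to the start) + 180° = 168.23°
Δθ = θ₂ − θ₁ = +34.9°

+34.9°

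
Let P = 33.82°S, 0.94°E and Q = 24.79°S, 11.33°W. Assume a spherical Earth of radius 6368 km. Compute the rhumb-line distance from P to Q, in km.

1555 km

Δψ = ln[tan(π/4+φ₂/2)/tan(π/4+φ₁/2)] = +0.1810;  Δφ = +0.1576 rad,  Δλ = -0.2142 rad
q = Δφ/Δψ = 0.8706
d = R·√(Δφ² + q²Δλ²) = 6368·0.24412 = 1555 km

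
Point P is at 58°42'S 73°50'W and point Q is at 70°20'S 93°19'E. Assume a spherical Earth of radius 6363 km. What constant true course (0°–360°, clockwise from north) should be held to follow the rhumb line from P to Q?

Δψ = ln[tan(π/4+φ₂/2)/tan(π/4+φ₁/2)] = -0.4801
Δλ = +2.9173 rad (taken the short way round)
course = atan2(Δλ, Δψ) = 99.35°

99.3°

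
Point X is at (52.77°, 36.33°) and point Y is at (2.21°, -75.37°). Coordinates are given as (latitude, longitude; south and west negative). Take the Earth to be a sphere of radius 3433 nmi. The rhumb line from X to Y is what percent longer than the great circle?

Great circle: σ = 1.7648 rad → d_gc = Rσ = 6058.7 nmi
Rhumb: Δφ = -0.8824, Δλ = -1.9495, Δψ = -1.0496, q = Δφ/Δψ = 0.8407 → d_rh = R√(Δφ²+q²Δλ²) = 6390.5 nmi
Excess = (6390.5 − 6058.7) / 6058.7 = 331.8 / 6058.7 = 5.48% ≈ 5.5%

5.5%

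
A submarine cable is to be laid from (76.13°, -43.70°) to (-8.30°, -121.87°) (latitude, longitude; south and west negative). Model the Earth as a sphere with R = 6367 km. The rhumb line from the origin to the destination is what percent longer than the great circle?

3.6%

Great circle: σ = 1.6624 rad → d_gc = Rσ = 10584.8 km
Rhumb: Δφ = -1.4736, Δλ = -1.3643, Δψ = -2.2521, q = Δφ/Δψ = 0.6543 → d_rh = R√(Δφ²+q²Δλ²) = 10969.6 km
Excess = (10969.6 − 10584.8) / 10584.8 = 384.8 / 10584.8 = 3.64% ≈ 3.6%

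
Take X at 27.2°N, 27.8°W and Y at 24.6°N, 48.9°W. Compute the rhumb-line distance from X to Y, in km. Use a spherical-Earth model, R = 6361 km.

2127 km

Δψ = ln[tan(π/4+φ₂/2)/tan(π/4+φ₁/2)] = -0.0505;  Δφ = -0.0454 rad,  Δλ = -0.3683 rad
q = Δφ/Δψ = 0.8994
d = R·√(Δφ² + q²Δλ²) = 6361·0.33433 = 2127 km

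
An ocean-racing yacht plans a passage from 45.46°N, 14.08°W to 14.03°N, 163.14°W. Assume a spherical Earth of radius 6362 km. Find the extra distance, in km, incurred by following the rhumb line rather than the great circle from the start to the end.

Great circle: cos σ = sin φ₁ sin φ₂ + cos φ₁ cos φ₂ cos Δλ,  σ = 1.9942 rad → d_gc = 12687.1 km
Rhumb line: Δψ = -0.6454, q = Δφ/Δψ = 0.8499, d_rh = R√(Δφ²+q²Δλ²) = 14493.8 km
Excess = 14493.8 − 12687.1 = 1806.7 ≈ 1807 km

1807 km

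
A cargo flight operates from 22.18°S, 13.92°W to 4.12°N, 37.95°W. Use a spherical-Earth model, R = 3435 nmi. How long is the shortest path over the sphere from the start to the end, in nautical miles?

2115 nmi

Haversine: a = sin²(Δφ/2)+cos φ₁ cos φ₂ sin²(Δλ/2) = 0.09178;  σ = 2·atan2(√a,√(1−a))
σ = 35.270° → d = Rσ = 3435·0.61558 = 2115 nmi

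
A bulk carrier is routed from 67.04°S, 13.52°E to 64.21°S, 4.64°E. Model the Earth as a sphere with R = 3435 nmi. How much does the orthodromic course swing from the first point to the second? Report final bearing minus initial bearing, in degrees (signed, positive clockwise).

Initial bearing θ₁ = atan2(sin Δλ cos φ₂, cos φ₁ sin φ₂ − sin φ₁ cos φ₂ cos Δλ) = 303.57°
Final bearing θ₂ = (initial bearing from the destination back to the start) + 180° = 311.66°
Δθ = θ₂ − θ₁ = +8.1°

+8.1°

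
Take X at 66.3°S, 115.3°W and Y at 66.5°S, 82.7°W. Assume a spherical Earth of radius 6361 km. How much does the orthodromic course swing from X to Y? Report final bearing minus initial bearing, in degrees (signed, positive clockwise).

-30.0°

Initial bearing θ₁ = atan2(sin Δλ cos φ₂, cos φ₁ sin φ₂ − sin φ₁ cos φ₂ cos Δλ) = 105.85°
Final bearing θ₂ = (initial bearing from the destination back to the start) + 180° = 75.85°
Δθ = θ₂ − θ₁ = -30.0°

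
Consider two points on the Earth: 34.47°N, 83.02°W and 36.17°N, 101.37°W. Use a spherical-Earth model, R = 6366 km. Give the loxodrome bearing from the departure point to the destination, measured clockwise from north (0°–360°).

276.5°

Δψ = ln[tan(π/4+φ₂/2)/tan(π/4+φ₁/2)] = +0.0364
Δλ = -0.3203 rad (taken the short way round)
course = atan2(Δλ, Δψ) = 276.48°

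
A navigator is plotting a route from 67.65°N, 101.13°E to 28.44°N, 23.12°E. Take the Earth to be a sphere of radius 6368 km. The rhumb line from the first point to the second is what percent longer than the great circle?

4.9%

Great circle: σ = 1.0357 rad → d_gc = Rσ = 6595.3 km
Rhumb: Δφ = -0.6843, Δλ = -1.3615, Δψ = -1.1036, q = Δφ/Δψ = 0.6201 → d_rh = R√(Δφ²+q²Δλ²) = 6920.6 km
Excess = (6920.6 − 6595.3) / 6595.3 = 325.3 / 6595.3 = 4.93% ≈ 4.9%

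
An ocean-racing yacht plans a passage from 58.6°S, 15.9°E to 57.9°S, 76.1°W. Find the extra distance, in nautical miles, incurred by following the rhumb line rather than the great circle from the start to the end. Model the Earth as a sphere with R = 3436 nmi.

Great circle: cos σ = sin φ₁ sin φ₂ + cos φ₁ cos φ₂ cos Δλ,  σ = 0.7765 rad → d_gc = 2667.91 nmi
Rhumb line: Δψ = +0.0232, q = Δφ/Δψ = 0.5262, d_rh = R√(Δφ²+q²Δλ²) = 2903.42 nmi
Excess = 2903.42 − 2667.91 = 235.51 ≈ 236 nmi

236 nmi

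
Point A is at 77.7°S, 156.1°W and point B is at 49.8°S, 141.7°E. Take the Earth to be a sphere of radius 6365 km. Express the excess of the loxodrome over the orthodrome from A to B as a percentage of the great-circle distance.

4.0%

Great circle: σ = 0.6260 rad → d_gc = Rσ = 3984.3 km
Rhumb: Δφ = +0.4869, Δλ = -1.0856, Δψ = +1.2227, q = Δφ/Δψ = 0.3983 → d_rh = R√(Δφ²+q²Δλ²) = 4144.8 km
Excess = (4144.8 − 3984.3) / 3984.3 = 160.5 / 3984.3 = 4.03% ≈ 4.0%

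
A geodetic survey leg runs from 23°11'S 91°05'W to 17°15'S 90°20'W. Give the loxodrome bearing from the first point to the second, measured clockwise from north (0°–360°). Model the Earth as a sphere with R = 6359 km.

6.8°

Meridional parts: M(φ₁)=-0.4161, M(φ₂)=-0.3057 → ΔM = +0.1104;  Δλ = +0.0131 rad
tan C = Δλ / ΔM = +0.1185 → C = 6.76°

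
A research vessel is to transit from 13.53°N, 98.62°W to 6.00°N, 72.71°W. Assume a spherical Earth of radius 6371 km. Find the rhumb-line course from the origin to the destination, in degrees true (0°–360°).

106.4°

Meridional parts: M(φ₁)=+0.2384, M(φ₂)=+0.1049 → ΔM = -0.1335;  Δλ = +0.4522 rad
tan C = Δλ / ΔM = -3.3885 → C = 106.44°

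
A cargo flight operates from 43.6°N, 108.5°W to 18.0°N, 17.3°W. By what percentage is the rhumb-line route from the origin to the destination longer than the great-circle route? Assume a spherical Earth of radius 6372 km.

Great circle: σ = 1.3708 rad → d_gc = Rσ = 8734.6 km
Rhumb: Δφ = -0.4468, Δλ = +1.5917, Δψ = -0.5278, q = Δφ/Δψ = 0.8466 → d_rh = R√(Δφ²+q²Δλ²) = 9046.3 km
Excess = (9046.3 − 8734.6) / 8734.6 = 311.7 / 8734.6 = 3.57% ≈ 3.6%

3.6%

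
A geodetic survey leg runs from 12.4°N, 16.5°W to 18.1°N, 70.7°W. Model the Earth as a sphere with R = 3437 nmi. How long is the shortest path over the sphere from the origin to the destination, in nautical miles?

cos σ = sin φ₁ sin φ₂ + cos φ₁ cos φ₂ cos Δλ
      = sin(12.40°)sin(18.10°) + cos(12.40°)cos(18.10°)cos(-54.20°) = 0.6098
σ = 52.428° → d = Rσ = 3437·0.91505 = 3145 nmi

3145 nmi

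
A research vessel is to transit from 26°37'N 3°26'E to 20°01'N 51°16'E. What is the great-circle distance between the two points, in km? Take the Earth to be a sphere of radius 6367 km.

cos σ = sin φ₁ sin φ₂ + cos φ₁ cos φ₂ cos Δλ
      = sin(26.62°)sin(20.02°) + cos(26.62°)cos(20.02°)cos(47.83°) = 0.7172
σ = 44.172° → d = Rσ = 6367·0.77095 = 4909 km

4909 km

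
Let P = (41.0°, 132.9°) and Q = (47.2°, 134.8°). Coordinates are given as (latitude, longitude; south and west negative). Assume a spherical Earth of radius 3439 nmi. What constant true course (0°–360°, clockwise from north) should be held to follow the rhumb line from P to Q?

12.4°

Δψ = ln[tan(π/4+φ₂/2)/tan(π/4+φ₁/2)] = +0.1509
Δλ = +0.0332 rad (taken the short way round)
course = atan2(Δλ, Δψ) = 12.39°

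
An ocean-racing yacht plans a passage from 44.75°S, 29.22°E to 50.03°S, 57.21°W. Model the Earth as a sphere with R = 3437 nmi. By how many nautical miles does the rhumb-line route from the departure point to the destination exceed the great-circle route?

Great circle: cos σ = sin φ₁ sin φ₂ + cos φ₁ cos φ₂ cos Δλ,  σ = 0.9668 rad → d_gc = 3322.8 nmi
Rhumb line: Δψ = -0.1363, q = Δφ/Δψ = 0.6762, d_rh = R√(Δφ²+q²Δλ²) = 3520.1 nmi
Excess = 3520.1 − 3322.8 = 197.3 ≈ 197 nmi

197 nmi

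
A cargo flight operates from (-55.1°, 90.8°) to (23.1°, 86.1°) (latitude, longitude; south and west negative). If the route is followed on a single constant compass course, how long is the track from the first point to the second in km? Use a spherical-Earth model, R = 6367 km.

Rhumb course C = atan2(Δλ, Δψ) with Δψ = ln[tan(π/4+φ₂/2)/tan(π/4+φ₁/2)] = +1.5718, Δλ = -0.0820 → C = 357.01°
d = R·|Δφ| / |cos C| = 6367·1.36485 / 0.99864 = 8702 km

8702 km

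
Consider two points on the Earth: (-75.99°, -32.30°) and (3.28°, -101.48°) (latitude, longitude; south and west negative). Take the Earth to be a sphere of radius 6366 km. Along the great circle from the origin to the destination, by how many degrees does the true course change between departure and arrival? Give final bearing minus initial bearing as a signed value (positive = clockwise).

Initial bearing θ₁ = atan2(sin Δλ cos φ₂, cos φ₁ sin φ₂ − sin φ₁ cos φ₂ cos Δλ) = 291.00°
Final bearing θ₂ = (initial bearing from the destination back to the start) + 180° = 346.92°
Δθ = θ₂ − θ₁ = +55.9°

+55.9°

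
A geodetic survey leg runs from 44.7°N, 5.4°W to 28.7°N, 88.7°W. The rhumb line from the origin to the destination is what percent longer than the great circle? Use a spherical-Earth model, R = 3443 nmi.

3.8%

Great circle: σ = 1.1478 rad → d_gc = Rσ = 3951.7 nmi
Rhumb: Δφ = -0.2793, Δλ = -1.4539, Δψ = -0.3507, q = Δφ/Δψ = 0.7962 → d_rh = R√(Δφ²+q²Δλ²) = 4100.0 nmi
Excess = (4100.0 − 3951.7) / 3951.7 = 148.3 / 3951.7 = 3.753% ≈ 3.8%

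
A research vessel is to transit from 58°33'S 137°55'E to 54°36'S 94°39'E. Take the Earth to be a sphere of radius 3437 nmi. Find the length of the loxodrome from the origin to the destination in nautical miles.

1448 nmi

Rhumb course C = atan2(Δλ, Δψ) with Δψ = ln[tan(π/4+φ₂/2)/tan(π/4+φ₁/2)] = +0.1253, Δλ = -0.7551 → C = 279.42°
d = R·|Δφ| / |cos C| = 3437·0.06894 / 0.16368 = 1448 nmi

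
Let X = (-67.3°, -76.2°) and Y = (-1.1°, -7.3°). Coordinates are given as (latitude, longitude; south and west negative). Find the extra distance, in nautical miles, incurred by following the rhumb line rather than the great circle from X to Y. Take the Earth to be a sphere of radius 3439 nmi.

125 nmi

Great circle: cos σ = sin φ₁ sin φ₂ + cos φ₁ cos φ₂ cos Δλ,  σ = 1.4135 rad → d_gc = 4861.2 nmi
Rhumb line: Δψ = +1.5866, q = Δφ/Δψ = 0.7282, d_rh = R√(Δφ²+q²Δλ²) = 4985.8 nmi
Excess = 4985.8 − 4861.2 = 124.6 ≈ 125 nmi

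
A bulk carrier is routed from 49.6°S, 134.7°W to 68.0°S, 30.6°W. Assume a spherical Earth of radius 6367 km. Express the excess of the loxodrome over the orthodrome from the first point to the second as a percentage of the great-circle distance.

11.8%

Great circle: σ = 0.8672 rad → d_gc = Rσ = 5521.7 km
Rhumb: Δφ = -0.3211, Δλ = +1.8169, Δψ = -0.6381, q = Δφ/Δψ = 0.5033 → d_rh = R√(Δφ²+q²Δλ²) = 6170.8 km
Excess = (6170.8 − 5521.7) / 5521.7 = 649.1 / 5521.7 = 11.76% ≈ 11.8%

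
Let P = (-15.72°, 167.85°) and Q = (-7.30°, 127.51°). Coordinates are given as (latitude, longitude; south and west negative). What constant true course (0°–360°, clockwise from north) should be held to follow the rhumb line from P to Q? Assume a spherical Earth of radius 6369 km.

Δψ = ln[tan(π/4+φ₂/2)/tan(π/4+φ₁/2)] = +0.1501
Δλ = -0.7041 rad (taken the short way round)
course = atan2(Δλ, Δψ) = 282.04°

282.0°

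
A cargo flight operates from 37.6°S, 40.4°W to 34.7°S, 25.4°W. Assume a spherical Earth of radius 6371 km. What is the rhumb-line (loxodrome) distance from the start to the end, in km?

1385 km

Rhumb course C = atan2(Δλ, Δψ) with Δψ = ln[tan(π/4+φ₂/2)/tan(π/4+φ₁/2)] = +0.0627, Δλ = +0.2618 → C = 76.53°
d = R·|Δφ| / |cos C| = 6371·0.05061 / 0.23290 = 1385 km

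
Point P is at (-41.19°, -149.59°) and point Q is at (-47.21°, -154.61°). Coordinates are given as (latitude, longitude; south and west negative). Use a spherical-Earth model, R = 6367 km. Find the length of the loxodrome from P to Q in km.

779 km

Rhumb course C = atan2(Δλ, Δψ) with Δψ = ln[tan(π/4+φ₂/2)/tan(π/4+φ₁/2)] = -0.1468, Δλ = -0.0876 → C = 210.84°
d = R·|Δφ| / |cos C| = 6367·0.10507 / 0.85862 = 779 km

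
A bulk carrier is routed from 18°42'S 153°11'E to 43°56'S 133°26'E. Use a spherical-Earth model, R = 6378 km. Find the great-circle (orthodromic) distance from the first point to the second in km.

3360 km

cos σ = sin φ₁ sin φ₂ + cos φ₁ cos φ₂ cos Δλ
      = sin(-18.70°)sin(-43.93°) + cos(-18.70°)cos(-43.93°)cos(-19.75°) = 0.8645
σ = 30.180° → d = Rσ = 6378·0.52673 = 3360 km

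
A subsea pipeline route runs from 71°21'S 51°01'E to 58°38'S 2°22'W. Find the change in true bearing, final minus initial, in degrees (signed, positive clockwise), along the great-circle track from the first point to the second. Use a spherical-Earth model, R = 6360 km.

+49.3°

Initial bearing θ₁ = atan2(sin Δλ cos φ₂, cos φ₁ sin φ₂ − sin φ₁ cos φ₂ cos Δλ) = 272.89°
Final bearing θ₂ = (initial bearing from the destination back to the start) + 180° = 322.15°
Δθ = θ₂ − θ₁ = +49.3°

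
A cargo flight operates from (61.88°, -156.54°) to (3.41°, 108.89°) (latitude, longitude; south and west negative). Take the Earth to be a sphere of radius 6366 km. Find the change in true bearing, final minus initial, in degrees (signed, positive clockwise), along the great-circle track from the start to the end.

At departure: θ₁ = atan2(sin Δλ cos φ₂, cos φ₁ sin φ₂ − sin φ₁ cos φ₂ cos Δλ) = 275.64°
At arrival: θ₂ = atan2(sin Δλ cos φ₁, −cos φ₂ sin φ₁ + sin φ₂ cos φ₁ cos Δλ) = 208.03°
Δθ = θ₂ − θ₁ = -67.6°

-67.6°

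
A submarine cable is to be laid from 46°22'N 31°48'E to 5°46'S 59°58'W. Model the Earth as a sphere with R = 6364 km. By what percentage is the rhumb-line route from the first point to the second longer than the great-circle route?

Great circle: σ = 1.6648 rad → d_gc = Rσ = 10594.9 km
Rhumb: Δφ = -0.9099, Δλ = -1.6016, Δψ = -1.0163, q = Δφ/Δψ = 0.8953 → d_rh = R√(Δφ²+q²Δλ²) = 10807.5 km
Excess = (10807.5 − 10594.9) / 10594.9 = 212.6 / 10594.9 = 2.01% ≈ 2.0%

2.0%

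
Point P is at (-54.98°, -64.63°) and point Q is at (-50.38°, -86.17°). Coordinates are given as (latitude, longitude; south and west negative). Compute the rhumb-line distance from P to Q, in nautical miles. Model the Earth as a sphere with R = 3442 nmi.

831 nmi

Rhumb course C = atan2(Δλ, Δψ) with Δψ = ln[tan(π/4+φ₂/2)/tan(π/4+φ₁/2)] = +0.1326, Δλ = -0.3759 → C = 289.43°
d = R·|Δφ| / |cos C| = 3442·0.08029 / 0.33259 = 831 nmi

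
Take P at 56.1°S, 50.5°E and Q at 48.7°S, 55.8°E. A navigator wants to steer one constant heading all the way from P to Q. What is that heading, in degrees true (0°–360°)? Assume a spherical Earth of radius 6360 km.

23.5°

Δψ = ln[tan(π/4+φ₂/2)/tan(π/4+φ₁/2)] = +0.2123
Δλ = +0.0925 rad (taken the short way round)
course = atan2(Δλ, Δψ) = 23.54°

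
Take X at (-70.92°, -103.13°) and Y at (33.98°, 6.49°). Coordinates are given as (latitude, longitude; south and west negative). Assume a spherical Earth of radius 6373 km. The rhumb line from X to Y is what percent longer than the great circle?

Great circle: σ = 2.2385 rad → d_gc = Rσ = 14266.2 km
Rhumb: Δφ = +1.8309, Δλ = +1.9132, Δψ = +2.4147, q = Δφ/Δψ = 0.7582 → d_rh = R√(Δφ²+q²Δλ²) = 14886.6 km
Excess = (14886.6 − 14266.2) / 14266.2 = 620.4 / 14266.2 = 4.349% ≈ 4.3%

4.3%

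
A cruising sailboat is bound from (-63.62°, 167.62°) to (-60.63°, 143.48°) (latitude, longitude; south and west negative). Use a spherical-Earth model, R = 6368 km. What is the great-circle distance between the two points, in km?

1289 km

Haversine: a = sin²(Δφ/2)+cos φ₁ cos φ₂ sin²(Δλ/2) = 0.01021;  σ = 2·atan2(√a,√(1−a))
σ = 11.598° → d = Rσ = 6368·0.20243 = 1289 km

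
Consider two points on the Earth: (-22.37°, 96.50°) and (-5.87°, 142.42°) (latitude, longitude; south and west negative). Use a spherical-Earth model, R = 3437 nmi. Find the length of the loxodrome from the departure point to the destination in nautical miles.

Rhumb course C = atan2(Δλ, Δψ) with Δψ = ln[tan(π/4+φ₂/2)/tan(π/4+φ₁/2)] = +0.2981, Δλ = +0.8015 → C = 69.60°
d = R·|Δφ| / |cos C| = 3437·0.28798 / 0.34863 = 2839 nmi

2839 nmi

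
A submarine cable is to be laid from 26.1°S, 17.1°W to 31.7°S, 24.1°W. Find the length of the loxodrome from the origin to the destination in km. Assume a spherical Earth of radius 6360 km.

921 km

Rhumb course C = atan2(Δλ, Δψ) with Δψ = ln[tan(π/4+φ₂/2)/tan(π/4+φ₁/2)] = -0.1117, Δλ = -0.1222 → C = 227.56°
d = R·|Δφ| / |cos C| = 6360·0.09774 / 0.67481 = 921 km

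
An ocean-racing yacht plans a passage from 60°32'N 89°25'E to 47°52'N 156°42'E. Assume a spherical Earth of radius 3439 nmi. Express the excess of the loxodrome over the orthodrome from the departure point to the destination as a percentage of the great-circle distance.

Great circle: σ = 0.6871 rad → d_gc = Rσ = 2362.9 nmi
Rhumb: Δφ = -0.2211, Δλ = +1.1743, Δψ = -0.3817, q = Δφ/Δψ = 0.5791 → d_rh = R√(Δφ²+q²Δλ²) = 2459.3 nmi
Excess = (2459.3 − 2362.9) / 2362.9 = 96.4 / 2362.9 = 4.08% ≈ 4.1%

4.1%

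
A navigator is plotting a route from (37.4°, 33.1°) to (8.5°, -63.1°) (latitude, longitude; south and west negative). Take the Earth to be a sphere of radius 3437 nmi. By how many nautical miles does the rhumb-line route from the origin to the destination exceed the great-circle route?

134 nmi

Great circle: cos σ = sin φ₁ sin φ₂ + cos φ₁ cos φ₂ cos Δλ,  σ = 1.5659 rad → d_gc = 5381.9 nmi
Rhumb line: Δψ = -0.5559, q = Δφ/Δψ = 0.9074, d_rh = R√(Δφ²+q²Δλ²) = 5516.1 nmi
Excess = 5516.1 − 5381.9 = 134.2 ≈ 134 nmi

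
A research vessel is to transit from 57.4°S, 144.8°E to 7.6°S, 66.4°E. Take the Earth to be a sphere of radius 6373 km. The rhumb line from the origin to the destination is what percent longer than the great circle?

2.9%

Great circle: σ = 1.3502 rad → d_gc = Rσ = 8604.9 km
Rhumb: Δφ = +0.8692, Δλ = -1.3683, Δψ = +1.0965, q = Δφ/Δψ = 0.7927 → d_rh = R√(Δφ²+q²Δλ²) = 8858.0 km
Excess = (8858.0 − 8604.9) / 8604.9 = 253.1 / 8604.9 = 2.94% ≈ 2.9%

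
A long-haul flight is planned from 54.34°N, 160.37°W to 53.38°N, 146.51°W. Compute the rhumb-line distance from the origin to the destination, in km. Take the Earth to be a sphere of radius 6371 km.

915 km

Rhumb course C = atan2(Δλ, Δψ) with Δψ = ln[tan(π/4+φ₂/2)/tan(π/4+φ₁/2)] = -0.0284, Δλ = +0.2419 → C = 96.70°
d = R·|Δφ| / |cos C| = 6371·0.01676 / 0.11665 = 915 km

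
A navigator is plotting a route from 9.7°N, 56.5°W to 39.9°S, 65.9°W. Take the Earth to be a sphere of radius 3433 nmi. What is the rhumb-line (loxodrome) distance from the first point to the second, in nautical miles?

3018 nmi

Δψ = ln[tan(π/4+φ₂/2)/tan(π/4+φ₁/2)] = -0.9307;  Δφ = -0.8657 rad,  Δλ = -0.1641 rad
q = Δφ/Δψ = 0.9301
d = R·√(Δφ² + q²Δλ²) = 3433·0.87903 = 3018 nmi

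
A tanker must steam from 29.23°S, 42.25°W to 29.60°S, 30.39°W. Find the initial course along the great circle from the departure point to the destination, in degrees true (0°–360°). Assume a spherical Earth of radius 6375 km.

95.0°

θ = atan2( sin Δλ·cos φ₂ ,  cos φ₁ sin φ₂ − sin φ₁ cos φ₂ cos Δλ )
  = atan2(+0.1787, -0.0155) = 94.96°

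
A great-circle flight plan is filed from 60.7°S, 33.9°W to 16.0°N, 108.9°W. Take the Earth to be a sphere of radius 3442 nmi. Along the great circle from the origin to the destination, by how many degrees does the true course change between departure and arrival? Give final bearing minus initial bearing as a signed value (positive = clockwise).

+40.8°

At departure: θ₁ = atan2(sin Δλ cos φ₂, cos φ₁ sin φ₂ − sin φ₁ cos φ₂ cos Δλ) = 290.75°
At arrival: θ₂ = atan2(sin Δλ cos φ₁, −cos φ₂ sin φ₁ + sin φ₂ cos φ₁ cos Δλ) = 331.57°
Δθ = θ₂ − θ₁ = +40.8°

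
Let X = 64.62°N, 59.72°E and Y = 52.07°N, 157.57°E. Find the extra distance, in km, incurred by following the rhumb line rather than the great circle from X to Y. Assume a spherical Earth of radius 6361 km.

535 km

Great circle: cos σ = sin φ₁ sin φ₂ + cos φ₁ cos φ₂ cos Δλ,  σ = 0.8276 rad → d_gc = 5264.32 km
Rhumb line: Δψ = -0.4227, q = Δφ/Δψ = 0.5182, d_rh = R√(Δφ²+q²Δλ²) = 5798.83 km
Excess = 5798.83 − 5264.32 = 534.51 ≈ 535 km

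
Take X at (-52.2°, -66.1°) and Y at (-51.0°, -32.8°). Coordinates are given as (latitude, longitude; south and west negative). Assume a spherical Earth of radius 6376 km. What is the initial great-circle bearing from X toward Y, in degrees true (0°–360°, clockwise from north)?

N = sin Δλ·cos φ₂ = +0.3455;  D = cos φ₁ sin φ₂ − sin φ₁ cos φ₂ cos Δλ = -0.0607
initial course = atan2(N, D) = 99.96°

100.0°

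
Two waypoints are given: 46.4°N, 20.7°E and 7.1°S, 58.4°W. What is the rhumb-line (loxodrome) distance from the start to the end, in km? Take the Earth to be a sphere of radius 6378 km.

Δψ = ln[tan(π/4+φ₂/2)/tan(π/4+φ₁/2)] = -1.0406;  Δφ = -0.9338 rad,  Δλ = -1.3806 rad
q = Δφ/Δψ = 0.8973
d = R·√(Δφ² + q²Δλ²) = 6378·1.55130 = 9894 km

9894 km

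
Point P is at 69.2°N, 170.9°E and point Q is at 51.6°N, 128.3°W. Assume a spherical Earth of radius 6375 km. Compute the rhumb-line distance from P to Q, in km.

3790 km

Rhumb course C = atan2(Δλ, Δψ) with Δψ = ln[tan(π/4+φ₂/2)/tan(π/4+φ₁/2)] = -0.6405, Δλ = +1.0612 → C = 121.11°
d = R·|Δφ| / |cos C| = 6375·0.30718 / 0.51674 = 3790 km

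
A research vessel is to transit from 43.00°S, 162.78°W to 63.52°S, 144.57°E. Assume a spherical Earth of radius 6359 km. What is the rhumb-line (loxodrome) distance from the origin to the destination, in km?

4099 km

Δψ = ln[tan(π/4+φ₂/2)/tan(π/4+φ₁/2)] = -0.6141;  Δφ = -0.3581 rad,  Δλ = -0.9189 rad
q = Δφ/Δψ = 0.5832
d = R·√(Δφ² + q²Δλ²) = 6359·0.64455 = 4099 km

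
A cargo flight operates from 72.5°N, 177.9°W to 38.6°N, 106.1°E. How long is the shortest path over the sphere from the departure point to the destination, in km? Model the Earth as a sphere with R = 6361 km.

5475 km

cos σ = sin φ₁ sin φ₂ + cos φ₁ cos φ₂ cos Δλ
      = sin(72.50°)sin(38.60°) + cos(72.50°)cos(38.60°)cos(-76.00°) = 0.6519
σ = 49.318° → d = Rσ = 6361·0.86076 = 5475 km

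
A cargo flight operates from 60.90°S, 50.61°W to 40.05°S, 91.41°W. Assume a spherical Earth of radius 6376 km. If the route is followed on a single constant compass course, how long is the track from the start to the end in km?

3656 km

Rhumb course C = atan2(Δλ, Δψ) with Δψ = ln[tan(π/4+φ₂/2)/tan(π/4+φ₁/2)] = +0.5848, Δλ = -0.7121 → C = 309.39°
d = R·|Δφ| / |cos C| = 6376·0.36390 / 0.63463 = 3656 km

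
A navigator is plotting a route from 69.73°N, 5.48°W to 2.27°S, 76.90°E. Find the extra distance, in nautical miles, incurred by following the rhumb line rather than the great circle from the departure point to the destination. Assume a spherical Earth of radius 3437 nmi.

Great circle: cos σ = sin φ₁ sin φ₂ + cos φ₁ cos φ₂ cos Δλ,  σ = 1.5620 rad → d_gc = 5368.8 nmi
Rhumb line: Δψ = -1.7614, q = Δφ/Δψ = 0.7134, d_rh = R√(Δφ²+q²Δλ²) = 5575.4 nmi
Excess = 5575.4 − 5368.8 = 206.6 ≈ 207 nmi

207 nmi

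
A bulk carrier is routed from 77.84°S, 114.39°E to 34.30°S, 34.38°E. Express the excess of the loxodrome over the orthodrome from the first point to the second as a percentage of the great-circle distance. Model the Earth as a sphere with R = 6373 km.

6.0%

Great circle: σ = 0.9508 rad → d_gc = Rσ = 6059.2 km
Rhumb: Δφ = +0.7599, Δλ = -1.3964, Δψ = +1.6015, q = Δφ/Δψ = 0.4745 → d_rh = R√(Δφ²+q²Δλ²) = 6425.5 km
Excess = (6425.5 − 6059.2) / 6059.2 = 366.3 / 6059.2 = 6.045% ≈ 6.0%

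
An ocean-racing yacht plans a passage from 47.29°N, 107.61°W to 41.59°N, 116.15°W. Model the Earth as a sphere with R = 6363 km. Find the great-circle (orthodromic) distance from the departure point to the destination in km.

926 km

Haversine: a = sin²(Δφ/2)+cos φ₁ cos φ₂ sin²(Δλ/2) = 0.00528;  σ = 2·atan2(√a,√(1−a))
σ = 8.338° → d = Rσ = 6363·0.14552 = 926 km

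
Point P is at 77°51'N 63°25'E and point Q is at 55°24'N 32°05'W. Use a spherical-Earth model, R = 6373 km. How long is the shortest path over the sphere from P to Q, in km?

cos σ = sin φ₁ sin φ₂ + cos φ₁ cos φ₂ cos Δλ
      = sin(77.85°)sin(55.40°) + cos(77.85°)cos(55.40°)cos(-95.50°) = 0.7932
σ = 37.510° → d = Rσ = 6373·0.65468 = 4172 km

4172 km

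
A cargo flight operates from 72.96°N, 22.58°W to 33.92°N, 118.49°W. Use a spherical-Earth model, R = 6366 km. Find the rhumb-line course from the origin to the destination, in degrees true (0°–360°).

Meridional parts: M(φ₁)=+1.8984, M(φ₂)=+0.6300 → ΔM = -1.2684;  Δλ = -1.6739 rad
tan C = Δλ / ΔM = +1.3197 → C = 232.85°

232.8°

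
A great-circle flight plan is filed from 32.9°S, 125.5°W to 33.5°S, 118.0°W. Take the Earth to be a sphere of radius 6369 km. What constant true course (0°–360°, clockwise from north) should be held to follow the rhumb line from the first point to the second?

Δψ = ln[tan(π/4+φ₂/2)/tan(π/4+φ₁/2)] = -0.0125
Δλ = +0.1309 rad (taken the short way round)
course = atan2(Δλ, Δψ) = 95.46°

95.5°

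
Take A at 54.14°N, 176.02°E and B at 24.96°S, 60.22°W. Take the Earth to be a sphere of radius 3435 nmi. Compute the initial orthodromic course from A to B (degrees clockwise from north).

θ = atan2( sin Δλ·cos φ₂ ,  cos φ₁ sin φ₂ − sin φ₁ cos φ₂ cos Δλ )
  = atan2(+0.7537, +0.1611) = 77.93°

77.9°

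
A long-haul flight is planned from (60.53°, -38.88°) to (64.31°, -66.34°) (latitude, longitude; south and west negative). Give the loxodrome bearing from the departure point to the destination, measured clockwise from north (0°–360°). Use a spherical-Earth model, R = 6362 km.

Meridional parts: M(φ₁)=+1.3356, M(φ₂)=+1.4783 → ΔM = +0.1427;  Δλ = -0.4793 rad
tan C = Δλ / ΔM = -3.3583 → C = 286.58°

286.6°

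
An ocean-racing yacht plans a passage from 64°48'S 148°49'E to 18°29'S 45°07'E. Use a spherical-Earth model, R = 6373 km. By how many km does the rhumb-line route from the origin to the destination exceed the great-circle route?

706 km

Great circle: cos σ = sin φ₁ sin φ₂ + cos φ₁ cos φ₂ cos Δλ,  σ = 1.3784 rad → d_gc = 8784.5 km
Rhumb line: Δψ = +1.1699, q = Δφ/Δψ = 0.6910, d_rh = R√(Δφ²+q²Δλ²) = 9490.3 km
Excess = 9490.3 − 8784.5 = 705.8 ≈ 706 km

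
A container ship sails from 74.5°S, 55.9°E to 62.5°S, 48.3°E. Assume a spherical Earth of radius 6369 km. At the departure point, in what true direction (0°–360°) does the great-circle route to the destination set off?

343.3°

N = sin Δλ·cos φ₂ = -0.0611;  D = cos φ₁ sin φ₂ − sin φ₁ cos φ₂ cos Δλ = +0.2040
initial course = atan2(N, D) = 343.33°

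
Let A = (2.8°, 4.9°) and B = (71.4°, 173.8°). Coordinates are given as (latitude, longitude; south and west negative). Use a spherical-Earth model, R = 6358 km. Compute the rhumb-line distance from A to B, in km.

14847 km

Rhumb course C = atan2(Δλ, Δψ) with Δψ = ln[tan(π/4+φ₂/2)/tan(π/4+φ₁/2)] = +1.7605, Δλ = +2.9479 → C = 59.15°
d = R·|Δφ| / |cos C| = 6358·1.19730 / 0.51273 = 14847 km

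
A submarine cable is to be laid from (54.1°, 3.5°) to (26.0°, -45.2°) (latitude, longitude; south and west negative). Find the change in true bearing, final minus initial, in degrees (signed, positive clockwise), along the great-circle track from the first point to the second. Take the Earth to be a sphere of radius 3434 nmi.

Initial bearing θ₁ = atan2(sin Δλ cos φ₂, cos φ₁ sin φ₂ − sin φ₁ cos φ₂ cos Δλ) = 251.69°
Final bearing θ₂ = (initial bearing from the destination back to the start) + 180° = 218.27°
Δθ = θ₂ − θ₁ = -33.4°

-33.4°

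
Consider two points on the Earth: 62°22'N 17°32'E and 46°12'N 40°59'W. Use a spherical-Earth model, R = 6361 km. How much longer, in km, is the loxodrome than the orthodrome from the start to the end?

122 km

Great circle: cos σ = sin φ₁ sin φ₂ + cos φ₁ cos φ₂ cos Δλ,  σ = 0.6316 rad → d_gc = 4017.6 km
Rhumb line: Δψ = -0.4914, q = Δφ/Δψ = 0.5742, d_rh = R√(Δφ²+q²Δλ²) = 4139.7 km
Excess = 4139.7 − 4017.6 = 122.1 ≈ 122 km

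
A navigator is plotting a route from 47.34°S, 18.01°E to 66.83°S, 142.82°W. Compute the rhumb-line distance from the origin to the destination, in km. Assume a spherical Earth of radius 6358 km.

9666 km

Rhumb course C = atan2(Δλ, Δψ) with Δψ = ln[tan(π/4+φ₂/2)/tan(π/4+φ₁/2)] = -0.6444, Δλ = -2.8070 → C = 257.07°
d = R·|Δφ| / |cos C| = 6358·0.34016 / 0.22375 = 9666 km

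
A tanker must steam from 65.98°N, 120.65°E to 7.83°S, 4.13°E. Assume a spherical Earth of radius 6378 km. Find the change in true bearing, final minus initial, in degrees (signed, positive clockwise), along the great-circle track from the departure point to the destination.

-89.0°

Initial bearing θ₁ = atan2(sin Δλ cos φ₂, cos φ₁ sin φ₂ − sin φ₁ cos φ₂ cos Δλ) = 291.47°
Final bearing θ₂ = (initial bearing from the destination back to the start) + 180° = 202.48°
Δθ = θ₂ − θ₁ = -89.0°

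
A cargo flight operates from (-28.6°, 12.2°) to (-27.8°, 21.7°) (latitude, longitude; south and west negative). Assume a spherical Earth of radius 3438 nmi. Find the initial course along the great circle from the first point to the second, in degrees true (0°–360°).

86.8°

θ = atan2( sin Δλ·cos φ₂ ,  cos φ₁ sin φ₂ − sin φ₁ cos φ₂ cos Δλ )
  = atan2(+0.1460, +0.0082) = 86.80°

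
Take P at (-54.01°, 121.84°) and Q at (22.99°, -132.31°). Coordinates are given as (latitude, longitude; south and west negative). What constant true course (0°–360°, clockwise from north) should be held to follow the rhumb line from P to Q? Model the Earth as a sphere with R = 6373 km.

50.2°

Δψ = ln[tan(π/4+φ₂/2)/tan(π/4+φ₁/2)] = +1.5369
Δλ = +1.8474 rad (taken the short way round)
course = atan2(Δλ, Δψ) = 50.24°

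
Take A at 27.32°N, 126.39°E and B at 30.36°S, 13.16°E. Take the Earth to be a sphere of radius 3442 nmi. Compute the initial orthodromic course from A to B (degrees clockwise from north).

θ = atan2( sin Δλ·cos φ₂ ,  cos φ₁ sin φ₂ − sin φ₁ cos φ₂ cos Δλ )
  = atan2(-0.7929, -0.2929) = 249.73°

249.7°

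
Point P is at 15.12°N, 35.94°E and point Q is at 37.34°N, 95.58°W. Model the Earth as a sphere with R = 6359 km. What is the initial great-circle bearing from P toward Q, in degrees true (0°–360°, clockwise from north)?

320.5°

N = sin Δλ·cos φ₂ = -0.5953;  D = cos φ₁ sin φ₂ − sin φ₁ cos φ₂ cos Δλ = +0.7230
initial course = atan2(N, D) = 320.53°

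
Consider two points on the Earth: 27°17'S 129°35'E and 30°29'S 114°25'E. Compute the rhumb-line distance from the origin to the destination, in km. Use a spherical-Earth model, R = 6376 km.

Rhumb course C = atan2(Δλ, Δψ) with Δψ = ln[tan(π/4+φ₂/2)/tan(π/4+φ₁/2)] = -0.0638, Δλ = -0.2647 → C = 256.45°
d = R·|Δφ| / |cos C| = 6376·0.05585 / 0.23430 = 1520 km

1520 km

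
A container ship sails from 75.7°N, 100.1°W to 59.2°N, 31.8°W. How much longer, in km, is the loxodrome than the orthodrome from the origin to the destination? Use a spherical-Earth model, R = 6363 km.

Great circle: cos σ = sin φ₁ sin φ₂ + cos φ₁ cos φ₂ cos Δλ,  σ = 0.4968 rad → d_gc = 3161.2 km
Rhumb line: Δψ = -0.7865, q = Δφ/Δψ = 0.3661, d_rh = R√(Δφ²+q²Δλ²) = 3327.2 km
Excess = 3327.2 − 3161.2 = 166.0 ≈ 166 km

166 km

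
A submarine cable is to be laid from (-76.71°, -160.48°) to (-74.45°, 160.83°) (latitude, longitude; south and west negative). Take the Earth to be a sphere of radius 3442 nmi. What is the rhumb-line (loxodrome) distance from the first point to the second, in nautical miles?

Rhumb course C = atan2(Δλ, Δψ) with Δψ = ln[tan(π/4+φ₂/2)/tan(π/4+φ₁/2)] = +0.1587, Δλ = -0.6753 → C = 283.23°
d = R·|Δφ| / |cos C| = 3442·0.03944 / 0.22881 = 593 nmi

593 nmi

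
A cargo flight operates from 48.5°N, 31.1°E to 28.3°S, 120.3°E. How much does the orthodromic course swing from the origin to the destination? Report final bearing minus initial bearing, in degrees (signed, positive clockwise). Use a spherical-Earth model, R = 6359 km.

+24.9°

At departure: θ₁ = atan2(sin Δλ cos φ₂, cos φ₁ sin φ₂ − sin φ₁ cos φ₂ cos Δλ) = 110.17°
At arrival: θ₂ = atan2(sin Δλ cos φ₁, −cos φ₂ sin φ₁ + sin φ₂ cos φ₁ cos Δλ) = 135.05°
Δθ = θ₂ − θ₁ = +24.9°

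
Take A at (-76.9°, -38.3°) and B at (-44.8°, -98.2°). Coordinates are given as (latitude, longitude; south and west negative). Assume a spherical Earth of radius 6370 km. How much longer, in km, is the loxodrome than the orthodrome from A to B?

Great circle: cos σ = sin φ₁ sin φ₂ + cos φ₁ cos φ₂ cos Δλ,  σ = 0.6967 rad → d_gc = 4438.1 km
Rhumb line: Δψ = +1.2879, q = Δφ/Δψ = 0.4350, d_rh = R√(Δφ²+q²Δλ²) = 4596.5 km
Excess = 4596.5 − 4438.1 = 158.4 ≈ 158 km

158 km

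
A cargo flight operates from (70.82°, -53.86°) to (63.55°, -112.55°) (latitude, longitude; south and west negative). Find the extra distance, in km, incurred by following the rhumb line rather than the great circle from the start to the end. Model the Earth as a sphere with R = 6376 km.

Great circle: cos σ = sin φ₁ sin φ₂ + cos φ₁ cos φ₂ cos Δλ,  σ = 0.3984 rad → d_gc = 2540.4 km
Rhumb line: Δψ = -0.3300, q = Δφ/Δψ = 0.3845, d_rh = R√(Δφ²+q²Δλ²) = 2638.5 km
Excess = 2638.5 − 2540.4 = 98.1 ≈ 98 km

98 km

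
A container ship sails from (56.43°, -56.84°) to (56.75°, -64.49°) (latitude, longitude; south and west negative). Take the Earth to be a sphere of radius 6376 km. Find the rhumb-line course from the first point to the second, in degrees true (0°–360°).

274.3°

Δψ = ln[tan(π/4+φ₂/2)/tan(π/4+φ₁/2)] = +0.0101
Δλ = -0.1335 rad (taken the short way round)
course = atan2(Δλ, Δψ) = 274.34°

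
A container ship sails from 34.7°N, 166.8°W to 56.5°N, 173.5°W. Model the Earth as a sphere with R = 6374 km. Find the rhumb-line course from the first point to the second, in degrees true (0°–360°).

348.1°

Δψ = ln[tan(π/4+φ₂/2)/tan(π/4+φ₁/2)] = +0.5543
Δλ = -0.1169 rad (taken the short way round)
course = atan2(Δλ, Δψ) = 348.09°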